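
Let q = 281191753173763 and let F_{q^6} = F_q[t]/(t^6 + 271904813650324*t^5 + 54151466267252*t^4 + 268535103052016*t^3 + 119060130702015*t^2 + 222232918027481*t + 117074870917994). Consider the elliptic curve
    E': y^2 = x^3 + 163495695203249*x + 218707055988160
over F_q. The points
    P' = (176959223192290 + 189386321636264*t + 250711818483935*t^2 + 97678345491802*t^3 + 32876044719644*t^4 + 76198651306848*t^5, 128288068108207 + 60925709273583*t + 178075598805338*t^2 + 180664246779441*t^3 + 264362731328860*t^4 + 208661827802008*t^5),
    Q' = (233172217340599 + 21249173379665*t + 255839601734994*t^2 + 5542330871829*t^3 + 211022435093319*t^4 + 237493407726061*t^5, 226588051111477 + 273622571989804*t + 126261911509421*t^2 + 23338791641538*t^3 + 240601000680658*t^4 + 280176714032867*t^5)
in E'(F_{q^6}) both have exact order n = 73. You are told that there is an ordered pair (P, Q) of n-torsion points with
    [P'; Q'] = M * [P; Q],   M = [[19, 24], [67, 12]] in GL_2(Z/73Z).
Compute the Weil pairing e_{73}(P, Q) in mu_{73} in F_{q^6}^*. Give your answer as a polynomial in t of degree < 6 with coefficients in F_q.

e_{73}(aP+bQ,cP+dQ) = e_{73}(P,Q)^(ad-bc); with (a,b,c,d)=(19,24,67,12) this gives the det-73 law.
det M = 19*12 - 24*67 = -1380 = 7 (mod 73); 7^{-1} = 21 (mod 73).
7-bit Miller (1001001) on E'/F_{281191753173763} with a'=163495695203249, b'=218707055988160: accumulate tangent/chord ratios at Q'+S and P'+S'.
Result: e(P',Q') = 109474434845805 + 138920023703724*t + 125068490642*t^2 + 234570847851609*t^3 + 92307582398857*t^4 + 62941362969877*t^5.
e_{73}(P,Q) = (109474434845805 + 138920023703724*t + 125068490642*t^2 + 234570847851609*t^3 + 92307582398857*t^4 + 62941362969877*t^5)^{21} = 235898135972642 + 64764932119371*t + 274375956642476*t^2 + 136424520809819*t^3 + 224626742312290*t^4 + 125271725509001*t^5.

235898135972642 + 64764932119371*t + 274375956642476*t^2 + 136424520809819*t^3 + 224626742312290*t^4 + 125271725509001*t^5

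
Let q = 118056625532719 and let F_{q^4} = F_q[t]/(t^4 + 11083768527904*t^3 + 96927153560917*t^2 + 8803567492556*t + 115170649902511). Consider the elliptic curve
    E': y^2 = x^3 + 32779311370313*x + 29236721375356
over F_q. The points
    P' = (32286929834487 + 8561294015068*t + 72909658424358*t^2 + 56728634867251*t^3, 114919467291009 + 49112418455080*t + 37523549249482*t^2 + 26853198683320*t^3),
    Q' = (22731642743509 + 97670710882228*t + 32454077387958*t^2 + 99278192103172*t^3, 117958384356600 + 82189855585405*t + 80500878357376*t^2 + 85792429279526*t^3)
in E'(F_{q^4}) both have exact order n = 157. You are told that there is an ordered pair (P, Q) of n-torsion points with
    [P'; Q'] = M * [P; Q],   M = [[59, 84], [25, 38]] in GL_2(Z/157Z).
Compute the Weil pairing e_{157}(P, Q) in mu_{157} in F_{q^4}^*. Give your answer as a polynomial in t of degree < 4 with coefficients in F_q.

e_{157}(aP+bQ,cP+dQ) = e_{157}(P,Q)^(ad-bc); with (a,b,c,d)=(59,84,25,38) this gives the det-157 law.
det(M) mod 157 = 142; its inverse in (Z/157)^* is 136 (check: 142*136 mod 157 = 1).
Miller loop for e_{157} over F_{118056625532719^4}: bits of 157 = 10011101; 7 double steps + 4 add steps, l/v at each.
f_P(D_Q)/f_Q(D_P) = 97333148657285 + 81660978004817*t + 103973442526944*t^2 + 298605361137*t^3.
Hence e(P,Q) = 29257108158949 + 40024405630153*t + 87780766058347*t^2 + 103470886327091*t^3 in F_{118056625532719^4}^*.

29257108158949 + 40024405630153*t + 87780766058347*t^2 + 103470886327091*t^3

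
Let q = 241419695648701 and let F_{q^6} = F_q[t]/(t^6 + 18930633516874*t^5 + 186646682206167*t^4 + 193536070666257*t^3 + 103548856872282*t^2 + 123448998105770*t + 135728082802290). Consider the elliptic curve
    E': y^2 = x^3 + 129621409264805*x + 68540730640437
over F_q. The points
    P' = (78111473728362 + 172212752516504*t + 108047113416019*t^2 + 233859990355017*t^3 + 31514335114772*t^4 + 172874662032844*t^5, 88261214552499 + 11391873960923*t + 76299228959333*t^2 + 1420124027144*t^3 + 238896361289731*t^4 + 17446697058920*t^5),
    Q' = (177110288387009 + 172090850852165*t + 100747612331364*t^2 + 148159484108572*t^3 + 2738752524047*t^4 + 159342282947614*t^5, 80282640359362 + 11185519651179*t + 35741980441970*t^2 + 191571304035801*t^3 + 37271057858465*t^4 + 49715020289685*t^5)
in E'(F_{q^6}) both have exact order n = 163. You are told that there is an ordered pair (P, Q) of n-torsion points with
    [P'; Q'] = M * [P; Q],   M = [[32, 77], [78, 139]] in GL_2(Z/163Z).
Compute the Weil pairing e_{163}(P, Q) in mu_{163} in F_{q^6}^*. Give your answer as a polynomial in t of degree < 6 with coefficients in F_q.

e_{163} is bilinear + alternating on E[163], so e_{163}(32*P + 77*Q, 78*P + 139*Q) = e_{163}(P,Q)^(32*139-77*78).
Hence e(P,Q) = e(P',Q')^{120} where 120 = 72^{-1} mod 163.
8-bit Miller (10100011) on E'/F_{241419695648701} with a'=129621409264805, b'=68540730640437: accumulate tangent/chord ratios at Q'+S and P'+S'.
e_{163}(P',Q') = 91220117338718 + 134502326721449*t + 167643248826172*t^2 + 195379057899843*t^3 + 222273169102858*t^4 + 79015920459232*t^5.
Thus e_{163}(P,Q) = 162376948959226 + 101744903438225*t + 114924544975378*t^2 + 214047966134306*t^3 + 228127222761019*t^4 + 221125649146458*t^5.

162376948959226 + 101744903438225*t + 114924544975378*t^2 + 214047966134306*t^3 + 228127222761019*t^4 + 221125649146458*t^5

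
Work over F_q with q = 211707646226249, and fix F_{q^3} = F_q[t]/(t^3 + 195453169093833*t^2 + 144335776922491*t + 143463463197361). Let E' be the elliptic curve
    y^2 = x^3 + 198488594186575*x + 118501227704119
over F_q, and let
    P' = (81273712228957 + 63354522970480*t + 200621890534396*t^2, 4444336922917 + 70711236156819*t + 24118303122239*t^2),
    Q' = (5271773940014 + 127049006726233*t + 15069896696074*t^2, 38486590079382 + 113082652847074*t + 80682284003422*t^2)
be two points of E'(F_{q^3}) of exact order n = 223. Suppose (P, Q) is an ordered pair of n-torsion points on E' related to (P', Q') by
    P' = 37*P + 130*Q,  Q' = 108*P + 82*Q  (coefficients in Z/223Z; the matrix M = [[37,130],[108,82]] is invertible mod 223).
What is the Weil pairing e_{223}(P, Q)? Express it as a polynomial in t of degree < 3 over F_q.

e_{223}(aP+bQ,cP+dQ) = e_{223}(P,Q)^(ad-bc); with (a,b,c,d)=(37,130,108,82) this gives the det-223 law.
det M = 37*82 - 130*108 = -11006 = 144 (mod 223); 144^{-1} = 175 (mod 223).
Double-and-add over 11011111: 8-1 doublings, 7-1 additions; each step l_{T,T}/v_{2T} or l_{T,P'}/v at Q'+S for random S.
f_P(D_Q)/f_Q(D_P) = 190502414438310 + 142559005616920*t + 148177502975213*t^2.
Thus e_{223}(P,Q) = 86930559647910 + 142065354514104*t + 128726989345853*t^2.

86930559647910 + 142065354514104*t + 128726989345853*t^2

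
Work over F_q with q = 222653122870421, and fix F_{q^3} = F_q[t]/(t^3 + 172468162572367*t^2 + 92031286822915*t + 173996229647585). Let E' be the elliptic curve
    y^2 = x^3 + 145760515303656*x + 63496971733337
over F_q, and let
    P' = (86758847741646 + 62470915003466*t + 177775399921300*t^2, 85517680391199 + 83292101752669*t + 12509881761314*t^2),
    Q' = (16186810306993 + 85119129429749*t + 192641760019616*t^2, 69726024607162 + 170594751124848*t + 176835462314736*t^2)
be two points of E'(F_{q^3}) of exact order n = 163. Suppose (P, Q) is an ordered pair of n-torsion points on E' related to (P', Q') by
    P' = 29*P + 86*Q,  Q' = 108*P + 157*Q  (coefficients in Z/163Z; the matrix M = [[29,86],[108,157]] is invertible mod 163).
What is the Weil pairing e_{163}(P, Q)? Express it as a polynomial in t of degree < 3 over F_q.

164080387274416 + 210377167716086*t + 128107413491555*t^2

Since e_{163}(P,P)=e_{163}(Q,Q)=1 and e_{163}(Q,P)=e_{163}(P,Q)^{-1}, expanding e_{163}(29*P + 86*Q,108*P + 157*Q) leaves e(P,Q)^det(M).
det(M) mod 163 = 155; its inverse in (Z/163)^* is 61 (check: 155*61 mod 163 = 1).
Miller loop for e_{163} over F_{222653122870421^3}: bits of 163 = 10100011; 7 double steps + 3 add steps, l/v at each.
f_P(D_Q)/f_Q(D_P) = 14496917056593 + 109001500817133*t + 35590418192131*t^2.
e_{163}(P,Q) = (14496917056593 + 109001500817133*t + 35590418192131*t^2)^{61} = 164080387274416 + 210377167716086*t + 128107413491555*t^2.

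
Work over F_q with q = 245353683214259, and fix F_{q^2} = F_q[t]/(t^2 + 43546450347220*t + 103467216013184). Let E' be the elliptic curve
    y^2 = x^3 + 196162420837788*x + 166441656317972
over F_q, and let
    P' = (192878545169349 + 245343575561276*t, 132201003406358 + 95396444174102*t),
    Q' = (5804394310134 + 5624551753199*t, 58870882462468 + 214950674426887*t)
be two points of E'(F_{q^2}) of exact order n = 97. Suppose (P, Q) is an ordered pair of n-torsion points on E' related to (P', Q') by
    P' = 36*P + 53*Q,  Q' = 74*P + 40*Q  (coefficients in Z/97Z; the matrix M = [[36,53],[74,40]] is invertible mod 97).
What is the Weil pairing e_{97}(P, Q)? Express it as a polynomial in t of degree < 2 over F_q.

The 97-Weil pairing on E[97] over F_{245353683214259} is alternating-bilinear: e_{97}(P',Q') = e_{97}(P,Q)^det(M).
Inverting 40 mod 97: 17. Thus e_{97}(P,Q) = e(P',Q')^{17}.
Run Miller on y^2=x^3+196162420837788*x+166441656317972 over F_{245353683214259}: ladder 1100001 (7 bits); e = f_P(D_Q)/f_Q(D_P).
The quotient is 200554906789075 + 189034458670662*t.
Raise to 17: e(P,Q) = 107599808646723 + 209953237255645*t in mu_{97}.

107599808646723 + 209953237255645*t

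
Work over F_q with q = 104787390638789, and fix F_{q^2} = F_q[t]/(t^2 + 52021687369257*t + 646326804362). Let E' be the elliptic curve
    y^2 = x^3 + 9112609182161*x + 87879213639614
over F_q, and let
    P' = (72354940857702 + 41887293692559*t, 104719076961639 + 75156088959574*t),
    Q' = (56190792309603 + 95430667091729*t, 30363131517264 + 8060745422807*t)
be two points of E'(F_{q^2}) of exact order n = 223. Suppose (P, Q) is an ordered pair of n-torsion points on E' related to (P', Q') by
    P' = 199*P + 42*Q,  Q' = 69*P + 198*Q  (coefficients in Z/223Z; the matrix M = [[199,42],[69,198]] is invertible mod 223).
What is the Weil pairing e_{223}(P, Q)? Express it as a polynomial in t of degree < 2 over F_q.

58588095766816 + 47613930588290*t

Alternating bilinearity on E[223] (values in mu_{223} in F_{104787390638789^2}) gives e(P',Q') = e(P,Q)^det(M).
Inverting 155 mod 223: 141. Thus e_{223}(P,Q) = e(P',Q')^{141}.
Double-and-add over 11011111: 8-1 doublings, 7-1 additions; each step l_{T,T}/v_{2T} or l_{T,P'}/v at Q'+S for random S.
e_{223}(P',Q') = 86568844768039 + 79297057434356*t.
(86568844768039 + 79297057434356*t)^{141} mod (104787390638789,f) = 58588095766816 + 47613930588290*t.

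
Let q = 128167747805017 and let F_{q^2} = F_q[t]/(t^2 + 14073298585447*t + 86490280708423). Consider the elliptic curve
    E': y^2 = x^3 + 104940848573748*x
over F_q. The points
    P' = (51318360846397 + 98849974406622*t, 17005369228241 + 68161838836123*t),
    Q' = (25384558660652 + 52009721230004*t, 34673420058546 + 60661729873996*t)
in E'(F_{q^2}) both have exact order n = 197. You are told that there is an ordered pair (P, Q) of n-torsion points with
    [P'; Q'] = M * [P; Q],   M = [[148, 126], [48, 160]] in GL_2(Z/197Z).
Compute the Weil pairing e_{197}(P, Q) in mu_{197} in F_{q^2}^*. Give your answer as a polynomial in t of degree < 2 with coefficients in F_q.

The 197-Weil pairing on E[197] over F_{128167747805017} is alternating-bilinear: e_{197}(P',Q') = e_{197}(P,Q)^det(M).
148*160 - 126*48 = 17632; reduced mod 197: det = 99, inverse 2.
8-bit Miller (11000101) on E'/F_{128167747805017} with a'=104940848573748, b'=0: accumulate tangent/chord ratios at Q'+S and P'+S'.
Miller gives e_{197}(P',Q') = 41074549880191 + 127431148020771*t in F_{128167747805017^2}.
e_{197}(P,Q) = (41074549880191 + 127431148020771*t)^{2} = 54587628708367 + 102574081642401*t.

54587628708367 + 102574081642401*t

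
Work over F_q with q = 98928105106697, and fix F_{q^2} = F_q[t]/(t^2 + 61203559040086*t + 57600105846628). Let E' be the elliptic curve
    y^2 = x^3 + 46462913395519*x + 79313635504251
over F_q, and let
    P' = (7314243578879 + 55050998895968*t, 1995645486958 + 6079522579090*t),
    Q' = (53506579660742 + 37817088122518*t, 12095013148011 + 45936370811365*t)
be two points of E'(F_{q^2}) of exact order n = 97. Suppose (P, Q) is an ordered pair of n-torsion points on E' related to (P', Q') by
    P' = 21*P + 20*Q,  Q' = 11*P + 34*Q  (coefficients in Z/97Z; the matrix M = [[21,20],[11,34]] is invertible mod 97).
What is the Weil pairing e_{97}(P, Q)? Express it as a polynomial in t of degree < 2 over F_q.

e_{97} is bilinear + alternating on E[97], so e_{97}(21*P + 20*Q, 11*P + 34*Q) = e_{97}(P,Q)^(21*34-20*11).
Inverting 9 mod 97: 54. Thus e_{97}(P,Q) = e(P',Q')^{54}.
Run Miller on y^2=x^3+46462913395519*x+79313635504251 over F_{98928105106697}: ladder 1100001 (7 bits); e = f_P(D_Q)/f_Q(D_P).
So e_{97}(P',Q') = 22715356339940 + 85455591040557*t.
Hence e(P,Q) = 33696185859441 + 46757672073437*t in F_{98928105106697^2}^*.

33696185859441 + 46757672073437*t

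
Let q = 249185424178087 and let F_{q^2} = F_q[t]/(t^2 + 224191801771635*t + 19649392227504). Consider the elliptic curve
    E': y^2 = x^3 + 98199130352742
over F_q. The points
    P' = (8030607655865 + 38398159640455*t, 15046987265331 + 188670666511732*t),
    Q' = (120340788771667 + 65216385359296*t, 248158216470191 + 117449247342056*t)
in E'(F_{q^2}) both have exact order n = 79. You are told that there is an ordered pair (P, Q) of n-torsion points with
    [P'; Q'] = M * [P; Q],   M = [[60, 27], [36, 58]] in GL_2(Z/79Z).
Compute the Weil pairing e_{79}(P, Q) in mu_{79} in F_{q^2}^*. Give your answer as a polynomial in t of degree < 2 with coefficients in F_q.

44183588453385 + 132028515098354*t

The 79-Weil pairing on E[79] over F_{249185424178087} is alternating-bilinear: e_{79}(P',Q') = e_{79}(P,Q)^det(M).
det(M) mod 79 = 59; its inverse in (Z/79)^* is 75 (check: 59*75 mod 79 = 1).
Double-and-add over 1001111: 7-1 doublings, 5-1 additions; each step l_{T,T}/v_{2T} or l_{T,P'}/v at Q'+S for random S.
Result: e(P',Q') = 246864126807988 + 48253473181562*t.
Raise to 75: e(P,Q) = 44183588453385 + 132028515098354*t in mu_{79}.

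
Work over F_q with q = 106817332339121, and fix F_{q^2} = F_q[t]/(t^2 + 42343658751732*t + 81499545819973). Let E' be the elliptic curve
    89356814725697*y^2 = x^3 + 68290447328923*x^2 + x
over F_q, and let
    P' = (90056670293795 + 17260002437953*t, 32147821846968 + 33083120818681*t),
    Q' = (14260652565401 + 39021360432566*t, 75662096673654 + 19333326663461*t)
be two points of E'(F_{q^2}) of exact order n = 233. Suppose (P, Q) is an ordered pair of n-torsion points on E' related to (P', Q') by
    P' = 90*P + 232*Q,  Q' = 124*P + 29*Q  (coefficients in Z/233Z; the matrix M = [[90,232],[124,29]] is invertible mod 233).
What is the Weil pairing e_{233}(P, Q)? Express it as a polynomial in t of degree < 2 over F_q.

3645219901387 + 34241455267263*t

Under M = [[90,232],[124,29]] in GL_2(Z/233), e_{233}(P',Q') = e_{233}(P,Q)^(90*29-232*124 mod 233).
det(M) mod 233 = 171; its inverse in (Z/233)^* is 124 (check: 171*124 mod 233 = 1).
Set x_W=13618976442719*u+9322282847966, y_W=13618976442719*v; then E': y_W^2=x_W^3+73135465991323*x_W.
Run Miller on y^2=x^3+73135465991323*x over F_{106817332339121}: ladder 11101001 (8 bits); e = f_P(D_Q)/f_Q(D_P).
f_P(D_Q)/f_Q(D_P) = 35271017154448 + 71473521316857*t.
Thus e_{233}(P,Q) = 3645219901387 + 34241455267263*t.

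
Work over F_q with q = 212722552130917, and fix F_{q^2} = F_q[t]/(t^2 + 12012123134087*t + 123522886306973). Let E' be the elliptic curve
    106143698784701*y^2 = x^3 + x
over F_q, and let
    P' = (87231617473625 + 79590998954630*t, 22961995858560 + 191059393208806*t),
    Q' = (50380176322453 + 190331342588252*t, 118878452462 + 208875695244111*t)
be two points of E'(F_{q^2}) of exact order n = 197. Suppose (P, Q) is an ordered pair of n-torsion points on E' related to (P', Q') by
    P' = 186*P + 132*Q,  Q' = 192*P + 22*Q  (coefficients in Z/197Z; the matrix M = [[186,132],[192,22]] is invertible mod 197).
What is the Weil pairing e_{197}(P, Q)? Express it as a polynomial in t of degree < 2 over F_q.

e_{197}(aP+bQ,cP+dQ) = e_{197}(P,Q)^(ad-bc); with (a,b,c,d)=(186,132,192,22) this gives the det-197 law.
det(M) mod 197 = 24; its inverse in (Z/197)^* is 156 (check: 24*156 mod 197 = 1).
Montgomery->Weierstrass: x_W = 74453051003372*x, y_W=74453051003372*y on F_{212722552130917}; lands on y^2=x^3+13265086244904*x.
Miller loop for e_{197} over F_{212722552130917^2}: bits of 197 = 11000101; 7 double steps + 3 add steps, l/v at each.
So e_{197}(P',Q') = 62655583160068 + 157665180810193*t.
Finally e_{197}(P,Q) = 40975849618081 + 140147929974663*t.

40975849618081 + 140147929974663*t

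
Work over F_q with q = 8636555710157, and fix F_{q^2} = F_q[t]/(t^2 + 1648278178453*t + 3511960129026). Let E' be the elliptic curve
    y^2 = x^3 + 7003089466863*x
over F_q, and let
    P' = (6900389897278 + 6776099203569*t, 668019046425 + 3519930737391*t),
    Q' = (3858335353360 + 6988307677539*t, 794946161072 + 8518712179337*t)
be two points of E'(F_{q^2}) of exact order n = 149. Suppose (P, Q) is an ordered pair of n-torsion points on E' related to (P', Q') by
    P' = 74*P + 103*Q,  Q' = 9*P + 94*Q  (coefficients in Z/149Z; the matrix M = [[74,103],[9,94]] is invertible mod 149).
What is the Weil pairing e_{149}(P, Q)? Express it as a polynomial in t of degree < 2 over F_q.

5220763698869 + 8369375314019*t

Under M = [[74,103],[9,94]] in GL_2(Z/149), e_{149}(P',Q') = e_{149}(P,Q)^(74*94-103*9 mod 149).
det(M) mod 149 = 69; its inverse in (Z/149)^* is 54 (check: 69*54 mod 149 = 1).
Miller loop for e_{149} over F_{8636555710157^2}: bits of 149 = 10010101; 7 double steps + 3 add steps, l/v at each.
So e_{149}(P',Q') = 6857561486772 + 1444583599867*t.
Finally e_{149}(P,Q) = 5220763698869 + 8369375314019*t.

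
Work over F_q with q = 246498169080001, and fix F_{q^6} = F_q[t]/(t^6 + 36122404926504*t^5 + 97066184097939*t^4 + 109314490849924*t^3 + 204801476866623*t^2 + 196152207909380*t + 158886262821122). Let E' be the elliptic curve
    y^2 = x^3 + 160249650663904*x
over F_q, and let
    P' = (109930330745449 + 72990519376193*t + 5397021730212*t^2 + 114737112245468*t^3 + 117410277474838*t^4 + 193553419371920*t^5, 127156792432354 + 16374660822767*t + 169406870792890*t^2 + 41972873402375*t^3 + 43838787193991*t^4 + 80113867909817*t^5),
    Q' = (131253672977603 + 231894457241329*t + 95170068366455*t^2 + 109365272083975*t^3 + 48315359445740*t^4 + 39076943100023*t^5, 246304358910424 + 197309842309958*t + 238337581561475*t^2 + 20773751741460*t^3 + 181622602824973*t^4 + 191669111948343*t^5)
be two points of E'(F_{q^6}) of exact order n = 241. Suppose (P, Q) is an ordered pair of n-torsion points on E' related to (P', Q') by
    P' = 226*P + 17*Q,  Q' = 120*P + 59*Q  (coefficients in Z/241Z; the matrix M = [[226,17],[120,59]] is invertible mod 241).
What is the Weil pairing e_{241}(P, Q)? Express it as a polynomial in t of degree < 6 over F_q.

e_{241}(aP+bQ,cP+dQ) = e_{241}(P,Q)^(ad-bc); with (a,b,c,d)=(226,17,120,59) this gives the det-241 law.
det(M) mod 241 = 208; its inverse in (Z/241)^* is 73 (check: 208*73 mod 241 = 1).
n = 241 = (11110001)_2 (8 bits, wt 5); accumulate f_{241,P'}(Q'+S)/f_{241,P'}(S) along the 7-step ladder.
f_P(D_Q)/f_Q(D_P) = 181538270696654 + 130264828916102*t + 210095811903741*t^2 + 180206156655302*t^3 + 212708180921669*t^4 + 91294511877019*t^5.
e_{241}(P,Q) = (181538270696654 + 130264828916102*t + 210095811903741*t^2 + 180206156655302*t^3 + 212708180921669*t^4 + 91294511877019*t^5)^{73} = 35924764814898 + 96627162909024*t + 138385752518478*t^2 + 195631008301425*t^3 + 78354549726957*t^4 + 36777300909578*t^5.

35924764814898 + 96627162909024*t + 138385752518478*t^2 + 195631008301425*t^3 + 78354549726957*t^4 + 36777300909578*t^5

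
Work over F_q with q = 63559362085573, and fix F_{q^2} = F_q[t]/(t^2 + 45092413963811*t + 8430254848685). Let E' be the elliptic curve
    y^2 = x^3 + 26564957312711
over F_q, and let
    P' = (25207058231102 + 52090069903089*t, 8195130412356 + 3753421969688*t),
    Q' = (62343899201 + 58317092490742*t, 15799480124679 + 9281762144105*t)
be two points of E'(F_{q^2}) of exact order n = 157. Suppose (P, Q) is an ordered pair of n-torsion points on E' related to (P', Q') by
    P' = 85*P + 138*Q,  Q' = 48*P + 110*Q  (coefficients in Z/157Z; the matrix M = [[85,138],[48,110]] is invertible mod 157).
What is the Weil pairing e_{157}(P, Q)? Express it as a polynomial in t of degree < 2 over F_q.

The 157-Weil pairing on E[157] over F_{63559362085573} is alternating-bilinear: e_{157}(P',Q') = e_{157}(P,Q)^det(M).
So e_{157}(P,Q) = e_{157}(P',Q')^{146}, since 57*146 = 1 mod 157.
n = 157 = (10011101)_2 (8 bits, wt 5); accumulate f_{157,P'}(Q'+S)/f_{157,P'}(S) along the 7-step ladder.
Result: e(P',Q') = 5657960668122 + 2557965190409*t.
Thus e_{157}(P,Q) = 7718808906297 + 49185479103777*t.

7718808906297 + 49185479103777*t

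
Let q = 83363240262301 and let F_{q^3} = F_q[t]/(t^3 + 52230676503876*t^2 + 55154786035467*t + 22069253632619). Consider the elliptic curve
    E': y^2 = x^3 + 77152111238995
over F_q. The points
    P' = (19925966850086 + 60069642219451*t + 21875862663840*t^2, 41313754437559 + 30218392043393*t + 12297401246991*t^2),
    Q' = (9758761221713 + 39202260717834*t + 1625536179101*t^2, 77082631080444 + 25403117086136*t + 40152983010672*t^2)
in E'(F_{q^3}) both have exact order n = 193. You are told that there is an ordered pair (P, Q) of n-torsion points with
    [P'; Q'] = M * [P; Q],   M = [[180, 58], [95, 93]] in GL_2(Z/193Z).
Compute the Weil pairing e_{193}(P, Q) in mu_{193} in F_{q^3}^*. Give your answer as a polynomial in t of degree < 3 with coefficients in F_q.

10641866437917 + 74203249318224*t + 58298275141820*t^2

Alternating bilinearity on E[193] (values in mu_{193} in F_{83363240262301^3}) gives e(P',Q') = e(P,Q)^det(M).
Inverting 36 mod 193: 59. Thus e_{193}(P,Q) = e(P',Q')^{59}.
8-bit Miller (11000001) on E'/F_{83363240262301} with a'=0, b'=77152111238995: accumulate tangent/chord ratios at Q'+S and P'+S'.
f_P(D_Q)/f_Q(D_P) = 10952542171811 + 53011996147706*t + 65919679256296*t^2.
Raise to 59: e(P,Q) = 10641866437917 + 74203249318224*t + 58298275141820*t^2 in mu_{193}.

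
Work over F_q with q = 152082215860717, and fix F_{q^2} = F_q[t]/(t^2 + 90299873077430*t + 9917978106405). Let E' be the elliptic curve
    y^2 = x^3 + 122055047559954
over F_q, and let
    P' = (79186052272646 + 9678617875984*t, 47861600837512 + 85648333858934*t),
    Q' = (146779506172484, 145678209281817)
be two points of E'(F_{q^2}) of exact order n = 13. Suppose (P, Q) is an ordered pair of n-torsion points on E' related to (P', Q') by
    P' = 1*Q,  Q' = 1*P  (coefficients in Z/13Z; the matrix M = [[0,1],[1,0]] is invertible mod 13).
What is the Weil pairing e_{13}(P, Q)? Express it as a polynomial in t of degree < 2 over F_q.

6507172316108 + 99299711794979*t

Under M = [[0,1],[1,0]] in GL_2(Z/13), e_{13}(P',Q') = e_{13}(P,Q)^(0*0-1*1 mod 13).
Hence e(P,Q) = e(P',Q')^{12} where 12 = 12^{-1} mod 13.
Miller loop for e_{13} over F_{152082215860717^2}: bits of 13 = 1101; 3 double steps + 2 add steps, l/v at each.
f_P(D_Q)/f_Q(D_P) = 151132997643114 + 52782504065738*t.
(151132997643114 + 52782504065738*t)^{12} mod (152082215860717,f) = 6507172316108 + 99299711794979*t.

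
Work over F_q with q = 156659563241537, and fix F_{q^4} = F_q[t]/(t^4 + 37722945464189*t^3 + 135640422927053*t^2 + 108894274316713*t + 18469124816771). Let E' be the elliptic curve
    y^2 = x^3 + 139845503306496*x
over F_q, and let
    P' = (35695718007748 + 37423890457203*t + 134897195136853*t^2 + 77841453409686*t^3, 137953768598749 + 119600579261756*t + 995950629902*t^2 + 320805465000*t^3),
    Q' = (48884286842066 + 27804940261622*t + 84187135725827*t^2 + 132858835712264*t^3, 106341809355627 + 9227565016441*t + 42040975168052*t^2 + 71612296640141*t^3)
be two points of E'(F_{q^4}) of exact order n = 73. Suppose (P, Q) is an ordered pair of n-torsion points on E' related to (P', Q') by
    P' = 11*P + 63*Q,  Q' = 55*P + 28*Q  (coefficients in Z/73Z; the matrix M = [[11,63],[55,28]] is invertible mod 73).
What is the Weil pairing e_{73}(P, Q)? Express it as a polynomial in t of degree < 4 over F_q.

77115295916144 + 84178351501904*t + 20859780953930*t^2 + 24717318420975*t^3

The 73-Weil pairing on E[73] over F_{156659563241537} is alternating-bilinear: e_{73}(P',Q') = e_{73}(P,Q)^det(M).
det(M) mod 73 = 55; its inverse in (Z/73)^* is 4 (check: 55*4 mod 73 = 1).
n = 73 = (1001001)_2 (7 bits, wt 3); accumulate f_{73,P'}(Q'+S)/f_{73,P'}(S) along the 6-step ladder.
So e_{73}(P',Q') = 102117531195178 + 42567506924468*t + 105878034337117*t^2 + 139989718356857*t^3.
(102117531195178 + 42567506924468*t + 105878034337117*t^2 + 139989718356857*t^3)^{4} mod (156659563241537,f) = 77115295916144 + 84178351501904*t + 20859780953930*t^2 + 24717318420975*t^3.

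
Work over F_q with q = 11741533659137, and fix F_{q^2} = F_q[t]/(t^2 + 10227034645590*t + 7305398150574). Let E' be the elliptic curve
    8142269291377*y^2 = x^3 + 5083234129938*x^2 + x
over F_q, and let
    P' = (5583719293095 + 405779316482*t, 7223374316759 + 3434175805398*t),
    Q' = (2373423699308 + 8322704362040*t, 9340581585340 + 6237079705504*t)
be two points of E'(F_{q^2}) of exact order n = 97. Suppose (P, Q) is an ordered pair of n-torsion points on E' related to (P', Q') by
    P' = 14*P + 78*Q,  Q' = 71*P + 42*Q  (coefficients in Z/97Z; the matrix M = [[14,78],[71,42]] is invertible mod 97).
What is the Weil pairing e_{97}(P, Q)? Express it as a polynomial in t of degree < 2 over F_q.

9118880743534 + 972378509082*t

Alternating bilinearity on E[97] (values in mu_{97} in F_{11741533659137^2}) gives e(P',Q') = e(P,Q)^det(M).
det(M) mod 97 = 94; its inverse in (Z/97)^* is 32 (check: 94*32 mod 97 = 1).
Undo Montgomery via alpha=7361560304115, beta=869310137851: (a',b')=(736606201735,4405662590179) over F_{11741533659137}.
7-bit Miller (1100001) on E'/F_{11741533659137} with a'=736606201735, b'=4405662590179: accumulate tangent/chord ratios at Q'+S and P'+S'.
e_{97}(P',Q') = 11044237075893 + 7824601634542*t.
e_{97}(P,Q) = (11044237075893 + 7824601634542*t)^{32} = 9118880743534 + 972378509082*t.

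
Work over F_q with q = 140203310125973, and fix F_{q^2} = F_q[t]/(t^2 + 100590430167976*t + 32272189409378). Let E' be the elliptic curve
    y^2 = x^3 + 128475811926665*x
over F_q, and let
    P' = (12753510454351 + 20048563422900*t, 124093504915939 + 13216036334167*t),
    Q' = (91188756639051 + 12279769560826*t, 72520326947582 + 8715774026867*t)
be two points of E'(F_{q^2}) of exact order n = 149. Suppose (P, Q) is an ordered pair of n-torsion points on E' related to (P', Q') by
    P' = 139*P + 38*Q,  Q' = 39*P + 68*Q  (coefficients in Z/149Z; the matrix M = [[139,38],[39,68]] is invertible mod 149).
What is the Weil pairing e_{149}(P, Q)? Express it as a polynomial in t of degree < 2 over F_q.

56898704268159 + 5072342907372*t

The 149-Weil pairing on E[149] over F_{140203310125973} is alternating-bilinear: e_{149}(P',Q') = e_{149}(P,Q)^det(M).
Hence e(P,Q) = e(P',Q')^{49} where 49 = 73^{-1} mod 149.
Miller loop for e_{149} over F_{140203310125973^2}: bits of 149 = 10010101; 7 double steps + 3 add steps, l/v at each.
The quotient is 121800283163716 + 114125518019152*t.
(121800283163716 + 114125518019152*t)^{49} mod (140203310125973,f) = 56898704268159 + 5072342907372*t.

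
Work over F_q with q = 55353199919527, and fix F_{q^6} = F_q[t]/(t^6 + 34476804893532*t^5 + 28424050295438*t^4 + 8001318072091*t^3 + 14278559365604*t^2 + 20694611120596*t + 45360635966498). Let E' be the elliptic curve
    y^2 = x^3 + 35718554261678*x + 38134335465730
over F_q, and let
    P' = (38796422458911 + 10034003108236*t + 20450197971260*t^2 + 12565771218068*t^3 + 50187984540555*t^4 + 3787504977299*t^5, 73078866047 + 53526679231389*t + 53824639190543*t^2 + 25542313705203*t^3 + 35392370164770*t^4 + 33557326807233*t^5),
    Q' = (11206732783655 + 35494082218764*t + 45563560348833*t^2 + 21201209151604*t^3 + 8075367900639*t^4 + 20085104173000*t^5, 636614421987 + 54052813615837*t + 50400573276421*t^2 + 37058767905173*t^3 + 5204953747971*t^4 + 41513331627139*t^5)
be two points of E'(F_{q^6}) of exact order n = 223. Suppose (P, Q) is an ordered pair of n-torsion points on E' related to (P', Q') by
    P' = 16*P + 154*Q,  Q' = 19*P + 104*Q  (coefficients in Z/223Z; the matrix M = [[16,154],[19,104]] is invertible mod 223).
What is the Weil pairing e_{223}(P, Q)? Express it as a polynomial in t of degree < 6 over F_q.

Under M = [[16,154],[19,104]] in GL_2(Z/223), e_{223}(P',Q') = e_{223}(P,Q)^(16*104-154*19 mod 223).
So e_{223}(P,Q) = e_{223}(P',Q')^{179}, since 76*179 = 1 mod 223.
Miller loop for e_{223} over F_{55353199919527^6}: bits of 223 = 11011111; 7 double steps + 6 add steps, l/v at each.
The quotient is 18901455464187 + 51201143922632*t + 5251269530990*t^2 + 7261512213689*t^3 + 28075139159508*t^4 + 18247569883601*t^5.
Raise to 179: e(P,Q) = 5260822932263 + 12302902955808*t + 42262762959464*t^2 + 54936626095300*t^3 + 38646634601272*t^4 + 45763986379893*t^5 in mu_{223}.

5260822932263 + 12302902955808*t + 42262762959464*t^2 + 54936626095300*t^3 + 38646634601272*t^4 + 45763986379893*t^5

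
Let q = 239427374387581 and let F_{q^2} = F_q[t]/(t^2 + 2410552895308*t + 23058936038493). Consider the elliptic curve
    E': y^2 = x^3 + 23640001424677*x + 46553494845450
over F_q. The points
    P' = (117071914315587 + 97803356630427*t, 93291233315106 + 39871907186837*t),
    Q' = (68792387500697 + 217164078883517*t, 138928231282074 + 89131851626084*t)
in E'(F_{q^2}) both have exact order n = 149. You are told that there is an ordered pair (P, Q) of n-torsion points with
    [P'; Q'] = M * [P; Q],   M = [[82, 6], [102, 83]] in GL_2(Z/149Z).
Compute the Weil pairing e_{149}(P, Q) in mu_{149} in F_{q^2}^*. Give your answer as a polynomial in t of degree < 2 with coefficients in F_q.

157036973745506 + 145611146345390*t

e_{149}(aP+bQ,cP+dQ) = e_{149}(P,Q)^(ad-bc); with (a,b,c,d)=(82,6,102,83) this gives the det-149 law.
So e_{149}(P,Q) = e_{149}(P',Q')^{142}, since 85*142 = 1 mod 149.
Double-and-add over 10010101: 8-1 doublings, 4-1 additions; each step l_{T,T}/v_{2T} or l_{T,P'}/v at Q'+S for random S.
Result: e(P',Q') = 31298968779471 + 209161578937971*t.
Finally e_{149}(P,Q) = 157036973745506 + 145611146345390*t.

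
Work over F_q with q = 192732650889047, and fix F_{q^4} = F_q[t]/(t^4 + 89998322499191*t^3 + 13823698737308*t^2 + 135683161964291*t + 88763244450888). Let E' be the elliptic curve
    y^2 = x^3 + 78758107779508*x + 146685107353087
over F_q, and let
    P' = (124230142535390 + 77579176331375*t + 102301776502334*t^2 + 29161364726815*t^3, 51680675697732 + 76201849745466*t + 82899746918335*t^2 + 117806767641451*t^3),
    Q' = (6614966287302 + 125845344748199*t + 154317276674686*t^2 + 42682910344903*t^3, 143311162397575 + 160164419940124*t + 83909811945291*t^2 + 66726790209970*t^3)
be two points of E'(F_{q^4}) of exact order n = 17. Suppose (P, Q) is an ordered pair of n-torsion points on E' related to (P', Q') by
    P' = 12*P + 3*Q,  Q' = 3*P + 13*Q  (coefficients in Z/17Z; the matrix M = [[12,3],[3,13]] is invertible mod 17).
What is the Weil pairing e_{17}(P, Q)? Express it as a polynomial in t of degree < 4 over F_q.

The 17-Weil pairing on E[17] over F_{192732650889047} is alternating-bilinear: e_{17}(P',Q') = e_{17}(P,Q)^det(M).
So e_{17}(P,Q) = e_{17}(P',Q')^{14}, since 11*14 = 1 mod 17.
Build f_{17,P'} and f_{17,Q'} via the 5-bit ladder of 17=10001_2; evaluate at shifted divisors; quotient in F_{192732650889047^4}.
The quotient is 158027601059868 + 81007164245930*t + 106708336283364*t^2 + 41826248657789*t^3.
Raise to 14: e(P,Q) = 182456661312982 + 135447509236332*t + 167359137231995*t^2 + 135435200172519*t^3 in mu_{17}.

182456661312982 + 135447509236332*t + 167359137231995*t^2 + 135435200172519*t^3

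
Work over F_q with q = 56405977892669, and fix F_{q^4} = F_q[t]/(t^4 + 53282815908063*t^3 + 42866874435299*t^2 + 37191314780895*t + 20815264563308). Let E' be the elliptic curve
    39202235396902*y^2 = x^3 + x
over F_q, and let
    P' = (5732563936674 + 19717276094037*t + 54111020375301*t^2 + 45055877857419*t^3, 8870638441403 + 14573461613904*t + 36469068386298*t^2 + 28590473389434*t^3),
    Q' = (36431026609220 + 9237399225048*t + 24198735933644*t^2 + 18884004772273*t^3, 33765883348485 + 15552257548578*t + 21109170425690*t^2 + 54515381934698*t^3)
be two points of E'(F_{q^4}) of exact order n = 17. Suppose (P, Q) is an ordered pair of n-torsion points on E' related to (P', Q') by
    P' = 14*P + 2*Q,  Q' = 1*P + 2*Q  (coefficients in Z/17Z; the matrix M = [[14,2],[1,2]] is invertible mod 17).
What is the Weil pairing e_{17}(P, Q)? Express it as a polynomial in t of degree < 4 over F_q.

55530653515625 + 47963334832909*t + 24807294590005*t^2 + 42632918147211*t^3

Under M = [[14,2],[1,2]] in GL_2(Z/17), e_{17}(P',Q') = e_{17}(P,Q)^(14*2-2*1 mod 17).
det M = 14*2 - 2*1 = 26 = 9 (mod 17); 9^{-1} = 2 (mod 17).
(x,y)|->(7230980589257x,7230980589257y) sends E' to y^2=x^3+4811262089496*x.
Double-and-add over 10001: 5-1 doublings, 2-1 additions; each step l_{T,T}/v_{2T} or l_{T,P'}/v at Q'+S for random S.
Result: e(P',Q') = 19129068128253 + 1418257753115*t + 14532389606957*t^2 + 35475931227005*t^3.
Thus e_{17}(P,Q) = 55530653515625 + 47963334832909*t + 24807294590005*t^2 + 42632918147211*t^3.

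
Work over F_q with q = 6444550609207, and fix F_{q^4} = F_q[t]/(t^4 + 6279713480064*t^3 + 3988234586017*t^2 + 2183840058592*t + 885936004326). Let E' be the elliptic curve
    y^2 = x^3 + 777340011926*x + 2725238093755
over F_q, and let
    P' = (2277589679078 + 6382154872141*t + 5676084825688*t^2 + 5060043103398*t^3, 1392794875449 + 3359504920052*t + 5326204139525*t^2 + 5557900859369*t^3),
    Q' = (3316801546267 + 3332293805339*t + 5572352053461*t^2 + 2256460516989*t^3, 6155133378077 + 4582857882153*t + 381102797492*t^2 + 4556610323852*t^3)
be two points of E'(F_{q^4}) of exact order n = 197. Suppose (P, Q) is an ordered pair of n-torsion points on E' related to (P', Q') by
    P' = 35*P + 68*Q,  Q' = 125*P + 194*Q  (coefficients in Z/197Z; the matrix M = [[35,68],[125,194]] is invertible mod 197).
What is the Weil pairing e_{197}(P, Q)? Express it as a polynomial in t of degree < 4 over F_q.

e_{197}(aP+bQ,cP+dQ) = e_{197}(P,Q)^(ad-bc); with (a,b,c,d)=(35,68,125,194) this gives the det-197 law.
Hence e(P,Q) = e(P',Q')^{172} where 172 = 63^{-1} mod 197.
Run Miller on y^2=x^3+777340011926*x+2725238093755 over F_{6444550609207}: ladder 11000101 (8 bits); e = f_P(D_Q)/f_Q(D_P).
Result: e(P',Q') = 879906006326 + 1020528254678*t + 5524191036386*t^2 + 5781758377578*t^3.
Finally e_{197}(P,Q) = 4254383739604 + 2501109896511*t + 1160157217700*t^2 + 3867036555162*t^3.

4254383739604 + 2501109896511*t + 1160157217700*t^2 + 3867036555162*t^3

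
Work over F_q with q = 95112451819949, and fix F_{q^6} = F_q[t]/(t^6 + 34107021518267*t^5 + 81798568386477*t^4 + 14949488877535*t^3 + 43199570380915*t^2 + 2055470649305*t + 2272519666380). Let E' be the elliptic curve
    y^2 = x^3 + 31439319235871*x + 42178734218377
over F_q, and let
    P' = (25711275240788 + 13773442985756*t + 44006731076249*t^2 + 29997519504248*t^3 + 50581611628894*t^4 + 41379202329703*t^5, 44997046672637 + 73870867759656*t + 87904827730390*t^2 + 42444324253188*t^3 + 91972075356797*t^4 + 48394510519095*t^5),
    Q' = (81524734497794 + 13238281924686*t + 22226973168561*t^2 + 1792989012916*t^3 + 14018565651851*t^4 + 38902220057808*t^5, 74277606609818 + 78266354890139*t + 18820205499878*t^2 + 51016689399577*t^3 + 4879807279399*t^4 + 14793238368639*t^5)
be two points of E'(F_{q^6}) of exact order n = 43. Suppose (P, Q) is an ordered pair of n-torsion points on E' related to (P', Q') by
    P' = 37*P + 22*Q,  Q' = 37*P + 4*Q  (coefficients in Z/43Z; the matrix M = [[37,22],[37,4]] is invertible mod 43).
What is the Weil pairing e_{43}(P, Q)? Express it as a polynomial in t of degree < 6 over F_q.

Under M = [[37,22],[37,4]] in GL_2(Z/43), e_{43}(P',Q') = e_{43}(P,Q)^(37*4-22*37 mod 43).
Inverting 22 mod 43: 2. Thus e_{43}(P,Q) = e(P',Q')^{2}.
Build f_{43,P'} and f_{43,Q'} via the 6-bit ladder of 43=101011_2; evaluate at shifted divisors; quotient in F_{95112451819949^6}.
e_{43}(P',Q') = 79934365161875 + 5932982975865*t + 43770658096793*t^2 + 56731265593626*t^3 + 17850115447081*t^4 + 7986787525311*t^5.
Raise to 2: e(P,Q) = 89963170986790 + 15159796512531*t + 85544481927073*t^2 + 33622797158319*t^3 + 91040888827193*t^4 + 39678002069852*t^5 in mu_{43}.

89963170986790 + 15159796512531*t + 85544481927073*t^2 + 33622797158319*t^3 + 91040888827193*t^4 + 39678002069852*t^5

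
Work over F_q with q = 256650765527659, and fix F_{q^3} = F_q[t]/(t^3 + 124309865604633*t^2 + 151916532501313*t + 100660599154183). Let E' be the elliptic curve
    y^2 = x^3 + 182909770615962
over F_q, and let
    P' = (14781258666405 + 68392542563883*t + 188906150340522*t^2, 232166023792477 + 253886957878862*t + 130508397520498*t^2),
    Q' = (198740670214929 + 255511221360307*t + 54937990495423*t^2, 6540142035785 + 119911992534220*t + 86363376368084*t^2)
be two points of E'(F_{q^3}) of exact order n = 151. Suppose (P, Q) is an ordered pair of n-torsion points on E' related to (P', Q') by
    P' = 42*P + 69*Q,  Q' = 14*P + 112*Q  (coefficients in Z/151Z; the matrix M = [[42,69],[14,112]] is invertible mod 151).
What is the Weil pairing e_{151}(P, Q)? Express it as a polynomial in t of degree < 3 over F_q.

68689208211194 + 228333892099497*t + 125768000983432*t^2

e_{151} is bilinear + alternating on E[151], so e_{151}(42*P + 69*Q, 14*P + 112*Q) = e_{151}(P,Q)^(42*112-69*14).
Inverting 114 mod 151: 102. Thus e_{151}(P,Q) = e(P',Q')^{102}.
Miller loop for e_{151} over F_{256650765527659^3}: bits of 151 = 10010111; 7 double steps + 4 add steps, l/v at each.
The quotient is 111690082141479 + 169654644854440*t + 19557463563133*t^2.
Finally e_{151}(P,Q) = 68689208211194 + 228333892099497*t + 125768000983432*t^2.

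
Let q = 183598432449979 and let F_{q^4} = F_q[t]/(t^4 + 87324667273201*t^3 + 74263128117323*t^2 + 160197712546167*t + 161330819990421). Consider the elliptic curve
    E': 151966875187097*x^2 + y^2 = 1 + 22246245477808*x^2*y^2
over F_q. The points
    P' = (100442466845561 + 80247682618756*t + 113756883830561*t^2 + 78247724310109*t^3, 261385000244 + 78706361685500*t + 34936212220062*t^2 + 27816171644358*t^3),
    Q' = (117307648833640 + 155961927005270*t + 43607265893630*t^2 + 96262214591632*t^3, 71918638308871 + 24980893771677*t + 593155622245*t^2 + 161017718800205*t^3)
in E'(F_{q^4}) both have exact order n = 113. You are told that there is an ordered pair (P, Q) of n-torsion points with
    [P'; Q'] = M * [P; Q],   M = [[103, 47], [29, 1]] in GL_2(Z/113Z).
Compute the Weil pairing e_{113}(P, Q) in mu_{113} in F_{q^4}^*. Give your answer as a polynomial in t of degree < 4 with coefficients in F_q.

Since e_{113}(P,P)=e_{113}(Q,Q)=1 and e_{113}(Q,P)=e_{113}(P,Q)^{-1}, expanding e_{113}(103*P + 47*Q,29*P + 1*Q) leaves e(P,Q)^det(M).
Hence e(P,Q) = e(P',Q')^{93} where 93 = 96^{-1} mod 113.
Map (x,y)_Ed via u=(1+y)/(1-y), v=(1+y)/((1-y)x) to Montgomery A=170140770347674,B=140816596434845; then to (a',b')=(32363853702058,121778940397482).
7-bit Miller (1110001) on E'/F_{183598432449979} with a'=32363853702058, b'=121778940397482: accumulate tangent/chord ratios at Q'+S and P'+S'.
f_P(D_Q)/f_Q(D_P) = 101239169298130 + 17965405745979*t + 169444272875714*t^2 + 33330690332956*t^3.
Finally e_{113}(P,Q) = 8558630891014 + 129250167695041*t + 137341357056809*t^2 + 27076422342545*t^3.

8558630891014 + 129250167695041*t + 137341357056809*t^2 + 27076422342545*t^3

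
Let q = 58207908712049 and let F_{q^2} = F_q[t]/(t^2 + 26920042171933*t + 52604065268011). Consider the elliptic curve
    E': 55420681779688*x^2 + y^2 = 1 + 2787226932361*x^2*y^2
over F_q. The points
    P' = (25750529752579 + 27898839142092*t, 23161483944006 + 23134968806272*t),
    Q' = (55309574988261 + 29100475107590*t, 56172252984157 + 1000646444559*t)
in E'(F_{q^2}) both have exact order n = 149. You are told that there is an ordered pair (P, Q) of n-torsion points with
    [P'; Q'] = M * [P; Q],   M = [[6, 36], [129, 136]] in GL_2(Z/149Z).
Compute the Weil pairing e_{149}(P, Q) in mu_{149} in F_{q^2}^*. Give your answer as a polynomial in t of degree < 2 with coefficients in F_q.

25379175878600 + 12767280493309*t

Under M = [[6,36],[129,136]] in GL_2(Z/149), e_{149}(P',Q') = e_{149}(P,Q)^(6*136-36*129 mod 149).
Hence e(P,Q) = e(P',Q')^{81} where 81 = 46^{-1} mod 149.
Map (x,y)_Ed via u=(1+y)/(1-y), v=(1+y)/((1-y)x) to Montgomery A=0,B=42855433493236; then to (a',b')=(37699092603270,0).
8-bit Miller (10010101) on E'/F_{58207908712049} with a'=37699092603270, b'=0: accumulate tangent/chord ratios at Q'+S and P'+S'.
So e_{149}(P',Q') = 30015055270827 + 25345474037203*t.
e_{149}(P,Q) = (30015055270827 + 25345474037203*t)^{81} = 25379175878600 + 12767280493309*t.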